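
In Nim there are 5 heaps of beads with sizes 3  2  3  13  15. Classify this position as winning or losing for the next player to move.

Losing position

Compute the nim-sum pairwise:
3 XOR 2 = 1
1 XOR 3 = 2
2 XOR 13 = 15
15 XOR 15 = 0
The nim-sum is 0, so this is a P-position: the player to move is in a losing position under optimal play.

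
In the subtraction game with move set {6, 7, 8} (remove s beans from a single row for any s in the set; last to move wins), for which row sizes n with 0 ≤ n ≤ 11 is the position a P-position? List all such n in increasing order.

0, 1, 2, 3, 4, 5

Compute g(0), g(1), … for moves {6, 7, 8}:
k:     0  1  2  3  4  5  6  7  8  9 10 11
g(k):  0  0  0  0  0  0  1  1  1  1  1  1
The P-positions (g = 0) in 0..11 are 0, 1, 2, 3, 4, 5.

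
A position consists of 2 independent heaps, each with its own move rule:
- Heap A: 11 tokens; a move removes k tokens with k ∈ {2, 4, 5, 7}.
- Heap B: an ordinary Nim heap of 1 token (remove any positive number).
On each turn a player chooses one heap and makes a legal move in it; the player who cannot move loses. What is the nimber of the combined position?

0

Grundy values for heap A (subtraction set {2, 4, 5, 7}):
k:     0  1  2  3  4  5  6  7  8  9 10 11
g(k):  0  0  1  1  2  2  3  3  4  0  0  1
So g(11) = 1.
Heap B is a plain Nim heap of size 1, so its Grundy value is 1.
The value of a disjunctive sum is the nim-sum of the parts.
Combined value = 1 ⊕ 1 = 0.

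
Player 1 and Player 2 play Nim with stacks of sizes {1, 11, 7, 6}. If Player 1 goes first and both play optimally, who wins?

Compute the nim-sum pairwise:
1 ⊕ 11 = 10
10 ⊕ 7 = 13
13 ⊕ 6 = 11
The nim-sum is 11 ≠ 0, so this is an N-position: the player to move can win; Player 1 has a winning move.

Player 1 wins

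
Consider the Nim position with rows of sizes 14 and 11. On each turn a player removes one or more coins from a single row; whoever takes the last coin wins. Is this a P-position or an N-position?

N-position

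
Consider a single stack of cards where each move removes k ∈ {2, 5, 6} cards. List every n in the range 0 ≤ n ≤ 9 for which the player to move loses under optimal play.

0, 1, 4, 8

Compute g(0), g(1), … for moves {2, 5, 6}:
g(0) = mex{} = 0
g(1) = mex{} = 0
g(2) = mex{0} = 1
g(3) = mex{0} = 1
g(4) = mex{1} = 0
g(5) = mex{0,1} = 2
g(6) = mex{0} = 1
g(7) = mex{0,1,2} = 3
g(8) = mex{1} = 0
g(9) = mex{0,1,3} = 2
The P-positions (g = 0) in 0..9 are 0, 1, 4, 8.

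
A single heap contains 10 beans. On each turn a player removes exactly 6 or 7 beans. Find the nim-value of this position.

1

Grundy values for subtraction set {6, 7}:
k:     0  1  2  3  4  5  6  7  8  9 10
g(k):  0  0  0  0  0  0  1  1  1  1  1
So g(10) = 1.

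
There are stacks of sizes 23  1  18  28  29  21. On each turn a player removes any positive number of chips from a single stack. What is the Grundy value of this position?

Compute the nim-sum pairwise:
23 XOR 1 = 22
22 XOR 18 = 4
4 XOR 28 = 24
24 XOR 29 = 5
5 XOR 21 = 16

16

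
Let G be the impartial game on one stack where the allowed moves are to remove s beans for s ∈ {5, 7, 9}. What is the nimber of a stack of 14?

0

Build the Grundy sequence with g(k) = mex{g(k−s) : s ∈ {5, 7, 9}, s ≤ k}:
g(0) = mex{} = 0
g(1) = mex{} = 0
g(2) = mex{} = 0
g(3) = mex{} = 0
g(4) = mex{} = 0
g(5) = mex{0} = 1
g(6) = mex{0} = 1
g(7) = mex{0} = 1
g(8) = mex{0} = 1
g(9) = mex{0} = 1
g(10) = mex{0,1} = 2
g(11) = mex{0,1} = 2
g(12) = mex{0,1} = 2
g(13) = mex{0,1} = 2
g(14) = mex{1} = 0
So g(14) = 0.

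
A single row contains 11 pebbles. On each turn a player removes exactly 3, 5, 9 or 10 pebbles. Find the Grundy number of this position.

1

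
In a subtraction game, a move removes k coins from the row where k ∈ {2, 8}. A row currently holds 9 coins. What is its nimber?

2

Compute g(0), g(1), … for moves {2, 8}:
g(0) = mex{} = 0
g(1) = mex{} = 0
g(2) = mex{0} = 1
g(3) = mex{0} = 1
g(4) = mex{1} = 0
g(5) = mex{1} = 0
g(6) = mex{0} = 1
g(7) = mex{0} = 1
g(8) = mex{0,1} = 2
g(9) = mex{0,1} = 2
So g(9) = 2.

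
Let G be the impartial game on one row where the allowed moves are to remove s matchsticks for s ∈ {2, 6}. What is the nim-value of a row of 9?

0

Build the Grundy sequence with g(k) = mex{g(k−s) : s ∈ {2, 6}, s ≤ k}:
g(0) = mex{} = 0
g(1) = mex{} = 0
g(2) = mex{0} = 1
g(3) = mex{0} = 1
g(4) = mex{1} = 0
g(5) = mex{1} = 0
g(6) = mex{0} = 1
g(7) = mex{0} = 1
g(8) = mex{1} = 0
g(9) = mex{1} = 0
So g(9) = 0.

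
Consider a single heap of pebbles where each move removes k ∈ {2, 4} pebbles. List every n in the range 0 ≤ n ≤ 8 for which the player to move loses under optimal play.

Build the Grundy sequence with g(k) = mex{g(k−s) : s ∈ {2, 4}, s ≤ k}:
g(0) = mex{} = 0
g(1) = mex{} = 0
g(2) = mex{0} = 1
g(3) = mex{0} = 1
g(4) = mex{0,1} = 2
g(5) = mex{0,1} = 2
g(6) = mex{1,2} = 0
g(7) = mex{1,2} = 0
g(8) = mex{0,2} = 1
The P-positions (g = 0) in 0..8 are 0, 1, 6, 7.

0, 1, 6, 7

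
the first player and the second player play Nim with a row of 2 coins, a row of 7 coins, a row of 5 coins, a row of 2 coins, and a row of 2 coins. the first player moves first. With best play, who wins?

the second player wins

Nim-sum: 2 ^ 7 ^ 5 ^ 2 ^ 2 = 0.
The nim-sum is 0, so this is a P-position: the player to move is in a losing position under optimal play; the first player is about to move from it and so loses — the second player wins.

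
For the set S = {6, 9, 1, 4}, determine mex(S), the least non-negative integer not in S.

0

0 is not in the set, so the mex is 0.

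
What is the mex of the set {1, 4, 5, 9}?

0 is not in the set, so the mex is 0.

0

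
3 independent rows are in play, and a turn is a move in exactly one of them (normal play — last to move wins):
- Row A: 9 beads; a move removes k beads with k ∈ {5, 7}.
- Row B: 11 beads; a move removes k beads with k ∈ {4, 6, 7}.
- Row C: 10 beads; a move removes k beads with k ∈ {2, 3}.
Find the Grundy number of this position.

1

Grundy values for row A (subtraction set {5, 7}):
k:     0  1  2  3  4  5  6  7  8  9
g(k):  0  0  0  0  0  1  1  1  1  1
So g(9) = 1.
Grundy values for row B (subtraction set {4, 6, 7}):
k:     0  1  2  3  4  5  6  7  8  9 10 11
g(k):  0  0  0  0  1  1  1  1  2  2  2  0
So g(11) = 0.
For row C, compute g(0), g(1), … with moves {2, 3}:
g(0) = mex{} = 0
g(1) = mex{} = 0
g(2) = mex{0} = 1
g(3) = mex{0} = 1
g(4) = mex{0,1} = 2
g(5) = mex{1} = 0
g(6) = mex{1,2} = 0
g(7) = mex{0,2} = 1
g(8) = mex{0} = 1
g(9) = mex{0,1} = 2
g(10) = mex{1} = 0
So g(10) = 0.
By the Sprague-Grundy theorem, the Grundy value of a sum of independent games is the XOR of the component values.
Combined value = 1 XOR 0 XOR 0 = 1.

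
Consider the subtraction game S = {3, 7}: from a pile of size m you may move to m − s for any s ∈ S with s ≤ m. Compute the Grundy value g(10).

0

Compute g(0), g(1), … for moves {3, 7}:
k:     0  1  2  3  4  5  6  7  8  9 10
g(k):  0  0  0  1  1  1  0  2  2  1  0
So g(10) = 0.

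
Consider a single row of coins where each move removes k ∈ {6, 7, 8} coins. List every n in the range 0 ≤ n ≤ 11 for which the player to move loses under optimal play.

0, 1, 2, 3, 4, 5

Compute g(0), g(1), … for moves {6, 7, 8}:
g(0) = mex{} = 0
g(1) = mex{} = 0
g(2) = mex{} = 0
g(3) = mex{} = 0
g(4) = mex{} = 0
g(5) = mex{} = 0
g(6) = mex{0} = 1
g(7) = mex{0} = 1
g(8) = mex{0} = 1
g(9) = mex{0} = 1
g(10) = mex{0} = 1
g(11) = mex{0} = 1
The P-positions (g = 0) in 0..11 are 0, 1, 2, 3, 4, 5.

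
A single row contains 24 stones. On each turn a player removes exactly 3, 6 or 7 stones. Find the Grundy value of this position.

Build the Grundy sequence with g(k) = mex{g(k−s) : s ∈ {3, 6, 7}, s ≤ k}:
k:     0  1  2  3  4  5  6  7  8  9 10 11 12 13 14 15 16 17 18 19 20 21 22 23 24
g(k):  0  0  0  1  1  1  2  2  2  3  0  0  0  1  1  1  2  2  2  3  0  0  0  1  1
So g(24) = 1.

1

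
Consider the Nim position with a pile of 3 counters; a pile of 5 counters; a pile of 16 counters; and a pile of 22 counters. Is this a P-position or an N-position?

P-position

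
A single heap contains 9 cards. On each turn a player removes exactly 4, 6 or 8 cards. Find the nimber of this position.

2

Build the Grundy sequence with g(k) = mex{g(k−s) : s ∈ {4, 6, 8}, s ≤ k}:
g(0) = mex{} = 0
g(1) = mex{} = 0
g(2) = mex{} = 0
g(3) = mex{} = 0
g(4) = mex{0} = 1
g(5) = mex{0} = 1
g(6) = mex{0} = 1
g(7) = mex{0} = 1
g(8) = mex{0,1} = 2
g(9) = mex{0,1} = 2
So g(9) = 2.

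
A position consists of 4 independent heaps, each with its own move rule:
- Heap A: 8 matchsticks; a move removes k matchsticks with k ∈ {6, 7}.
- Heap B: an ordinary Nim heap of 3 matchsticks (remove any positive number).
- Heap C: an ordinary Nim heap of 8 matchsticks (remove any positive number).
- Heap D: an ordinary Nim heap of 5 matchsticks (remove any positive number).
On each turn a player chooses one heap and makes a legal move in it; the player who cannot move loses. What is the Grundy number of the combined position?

15

Grundy values for heap A (subtraction set {6, 7}):
k:     0  1  2  3  4  5  6  7  8
g(k):  0  0  0  0  0  0  1  1  1
So g(8) = 1.
Heap B is a plain Nim heap of size 3, so its Grundy value is 3.
Heap C is a plain Nim heap of size 8, so its Grundy value is 8.
Heap D is a plain Nim heap of size 5, so its Grundy value is 5.
The value of a disjunctive sum is the nim-sum of the parts.
Combined value = 1 ⊕ 3 ⊕ 8 ⊕ 5 = 15.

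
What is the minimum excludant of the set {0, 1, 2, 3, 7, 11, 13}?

The values 0, 1, 2, 3 are all present; 4 is the first non-negative integer missing from the set.

4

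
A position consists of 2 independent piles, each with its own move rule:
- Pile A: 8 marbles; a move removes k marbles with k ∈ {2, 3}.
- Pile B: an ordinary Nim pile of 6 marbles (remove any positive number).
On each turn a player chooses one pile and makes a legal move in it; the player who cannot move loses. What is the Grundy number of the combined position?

7

Grundy values for pile A (subtraction set {2, 3}):
k:     0  1  2  3  4  5  6  7  8
g(k):  0  0  1  1  2  0  0  1  1
So g(8) = 1.
Pile B is a plain Nim pile of size 6, so its Grundy value is 6.
The value of a disjunctive sum is the nim-sum of the parts.
Combined value = 1 XOR 6 = 7.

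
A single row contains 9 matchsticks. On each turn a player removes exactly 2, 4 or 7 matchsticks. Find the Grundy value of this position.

0

Grundy values for subtraction set {2, 4, 7}:
k:     0  1  2  3  4  5  6  7  8  9
g(k):  0  0  1  1  2  2  0  3  1  0
So g(9) = 0.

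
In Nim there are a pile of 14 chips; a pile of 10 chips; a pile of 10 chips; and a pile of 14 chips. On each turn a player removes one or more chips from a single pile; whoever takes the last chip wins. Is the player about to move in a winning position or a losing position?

Losing position

Nim-sum: 14 ⊕ 10 ⊕ 10 ⊕ 14 = 0.
The nim-sum is 0, so this is a P-position: the player to move is in a losing position under optimal play.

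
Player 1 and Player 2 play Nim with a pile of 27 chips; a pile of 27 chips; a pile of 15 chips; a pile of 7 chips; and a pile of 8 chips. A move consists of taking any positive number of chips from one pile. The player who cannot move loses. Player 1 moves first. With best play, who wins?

Player 2 wins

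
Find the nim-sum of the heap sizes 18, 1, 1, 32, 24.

42

Nim-sum: 18 XOR 1 XOR 1 XOR 32 XOR 24 = 42.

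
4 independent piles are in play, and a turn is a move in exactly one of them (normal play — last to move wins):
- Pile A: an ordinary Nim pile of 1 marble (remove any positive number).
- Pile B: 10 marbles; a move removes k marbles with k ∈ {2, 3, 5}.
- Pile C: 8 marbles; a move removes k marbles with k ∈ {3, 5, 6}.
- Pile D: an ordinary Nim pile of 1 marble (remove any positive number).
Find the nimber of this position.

3

Pile A is a plain Nim pile of size 1, so its Grundy value is 1.
For pile B, compute g(0), g(1), … with moves {2, 3, 5}:
g(0) = mex{} = 0
g(1) = mex{} = 0
g(2) = mex{0} = 1
g(3) = mex{0} = 1
g(4) = mex{0,1} = 2
g(5) = mex{0,1} = 2
g(6) = mex{0,1,2} = 3
g(7) = mex{1,2} = 0
g(8) = mex{1,2,3} = 0
g(9) = mex{0,2,3} = 1
g(10) = mex{0,2} = 1
So g(10) = 1.
Build the Grundy sequence for pile C with g(k) = mex{g(k−s) : s ∈ {3, 5, 6}, s ≤ k}:
g(0) = mex{} = 0
g(1) = mex{} = 0
g(2) = mex{} = 0
g(3) = mex{0} = 1
g(4) = mex{0} = 1
g(5) = mex{0} = 1
g(6) = mex{0,1} = 2
g(7) = mex{0,1} = 2
g(8) = mex{0,1} = 2
So g(8) = 2.
Pile D is a plain Nim pile of size 1, so its Grundy value is 1.
By the Sprague-Grundy theorem, the Grundy value of a sum of independent games is the XOR of the component values.
Combined value = 1 ⊕ 1 ⊕ 2 ⊕ 1 = 3.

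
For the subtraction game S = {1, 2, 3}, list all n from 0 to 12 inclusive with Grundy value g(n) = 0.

0, 4, 8, 12

Build the Grundy sequence with g(k) = mex{g(k−s) : s ∈ {1, 2, 3}, s ≤ k}:
g(0) = mex{} = 0
g(1) = mex{0} = 1
g(2) = mex{0,1} = 2
g(3) = mex{0,1,2} = 3
g(4) = mex{1,2,3} = 0
g(5) = mex{0,2,3} = 1
g(6) = mex{0,1,3} = 2
g(7) = mex{0,1,2} = 3
g(8) = mex{1,2,3} = 0
g(9) = mex{0,2,3} = 1
g(10) = mex{0,1,3} = 2
g(11) = mex{0,1,2} = 3
g(12) = mex{1,2,3} = 0
The P-positions (g = 0) in 0..12 are 0, 4, 8, 12.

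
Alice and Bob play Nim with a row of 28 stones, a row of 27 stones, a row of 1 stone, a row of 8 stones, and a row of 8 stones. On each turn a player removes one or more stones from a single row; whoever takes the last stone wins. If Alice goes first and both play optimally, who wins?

Alice wins

Compute the nim-sum pairwise:
28 XOR 27 = 7
7 XOR 1 = 6
6 XOR 8 = 14
14 XOR 8 = 6
The nim-sum is 6 ≠ 0, so this is an N-position: the player to move can win; Alice has a winning move.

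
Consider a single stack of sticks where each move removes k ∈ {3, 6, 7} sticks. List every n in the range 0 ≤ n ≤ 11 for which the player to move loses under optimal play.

0, 1, 2, 10, 11

Build the Grundy sequence with g(k) = mex{g(k−s) : s ∈ {3, 6, 7}, s ≤ k}:
k:     0  1  2  3  4  5  6  7  8  9 10 11
g(k):  0  0  0  1  1  1  2  2  2  3  0  0
The P-positions (g = 0) in 0..11 are 0, 1, 2, 10, 11.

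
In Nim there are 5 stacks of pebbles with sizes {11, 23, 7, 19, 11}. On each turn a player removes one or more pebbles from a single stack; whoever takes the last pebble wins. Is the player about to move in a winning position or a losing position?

Winning position

Compute the nim-sum pairwise:
11 ⊕ 23 = 28
28 ⊕ 7 = 27
27 ⊕ 19 = 8
8 ⊕ 11 = 3
The nim-sum is 3 ≠ 0, so this is an N-position: the player to move can win.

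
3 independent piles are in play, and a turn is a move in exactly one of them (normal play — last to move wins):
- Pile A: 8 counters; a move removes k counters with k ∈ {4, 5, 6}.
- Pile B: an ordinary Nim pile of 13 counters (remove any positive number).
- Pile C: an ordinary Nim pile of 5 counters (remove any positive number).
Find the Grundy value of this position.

10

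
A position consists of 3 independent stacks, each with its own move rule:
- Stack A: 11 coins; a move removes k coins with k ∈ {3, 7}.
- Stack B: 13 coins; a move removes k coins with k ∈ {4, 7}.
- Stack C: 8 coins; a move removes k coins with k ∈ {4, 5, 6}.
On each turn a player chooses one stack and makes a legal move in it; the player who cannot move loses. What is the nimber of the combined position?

Build the Grundy sequence for stack A with g(k) = mex{g(k−s) : s ∈ {3, 7}, s ≤ k}:
k:     0  1  2  3  4  5  6  7  8  9 10 11
g(k):  0  0  0  1  1  1  0  2  2  1  0  0
So g(11) = 0.
Grundy values for stack B (subtraction set {4, 7}):
k:     0  1  2  3  4  5  6  7  8  9 10 11 12 13
g(k):  0  0  0  0  1  1  1  1  2  2  2  0  0  0
So g(13) = 0.
Grundy values for stack C (subtraction set {4, 5, 6}):
g(0) = mex{} = 0
g(1) = mex{} = 0
g(2) = mex{} = 0
g(3) = mex{} = 0
g(4) = mex{0} = 1
g(5) = mex{0} = 1
g(6) = mex{0} = 1
g(7) = mex{0} = 1
g(8) = mex{0,1} = 2
So g(8) = 2.
The value of a disjunctive sum is the nim-sum of the parts.
Combined value = 0 ⊕ 0 ⊕ 2 = 2.

2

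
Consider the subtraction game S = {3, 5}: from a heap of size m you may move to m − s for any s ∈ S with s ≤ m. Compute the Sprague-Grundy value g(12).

1

Build the Grundy sequence with g(k) = mex{g(k−s) : s ∈ {3, 5}, s ≤ k}:
k:     0  1  2  3  4  5  6  7  8  9 10 11 12
g(k):  0  0  0  1  1  1  2  2  0  0  0  1  1
So g(12) = 1.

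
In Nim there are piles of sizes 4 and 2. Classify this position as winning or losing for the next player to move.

Nim-sum: 4 ⊕ 2 = 6.
The nim-sum is 6 ≠ 0, so this is an N-position: the player to move can win.

Winning position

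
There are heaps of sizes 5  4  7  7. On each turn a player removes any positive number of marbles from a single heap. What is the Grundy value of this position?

1

In binary:
  101  (5)
  100  (4)
  111  (7)
  111  (7)
  ---
  001  (1)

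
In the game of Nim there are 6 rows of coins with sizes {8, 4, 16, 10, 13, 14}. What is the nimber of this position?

21

Nim-sum: 8 ⊕ 4 ⊕ 16 ⊕ 10 ⊕ 13 ⊕ 14 = 21.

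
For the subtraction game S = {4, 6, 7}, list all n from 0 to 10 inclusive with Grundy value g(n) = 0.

Grundy values for subtraction set {4, 6, 7}:
k:     0  1  2  3  4  5  6  7  8  9 10
g(k):  0  0  0  0  1  1  1  1  2  2  2
The P-positions (g = 0) in 0..10 are 0, 1, 2, 3.

0, 1, 2, 3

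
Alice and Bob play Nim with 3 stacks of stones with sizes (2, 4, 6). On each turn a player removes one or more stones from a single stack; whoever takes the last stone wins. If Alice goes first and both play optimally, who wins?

Nim-sum: 2 ⊕ 4 ⊕ 6 = 0.
The nim-sum is 0, so this is a P-position: the player to move is in a losing position under optimal play; Alice is about to move from it and so loses — Bob wins.

Bob wins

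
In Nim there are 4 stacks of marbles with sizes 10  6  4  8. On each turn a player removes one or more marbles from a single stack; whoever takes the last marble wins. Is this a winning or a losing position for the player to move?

Losing position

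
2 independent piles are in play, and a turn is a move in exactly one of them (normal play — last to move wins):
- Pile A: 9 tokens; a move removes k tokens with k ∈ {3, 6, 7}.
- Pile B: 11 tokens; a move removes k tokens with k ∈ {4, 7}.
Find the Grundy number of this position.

3

Grundy values for pile A (subtraction set {3, 6, 7}):
k:     0  1  2  3  4  5  6  7  8  9
g(k):  0  0  0  1  1  1  2  2  2  3
So g(9) = 3.
Build the Grundy sequence for pile B with g(k) = mex{g(k−s) : s ∈ {4, 7}, s ≤ k}:
k:     0  1  2  3  4  5  6  7  8  9 10 11
g(k):  0  0  0  0  1  1  1  1  2  2  2  0
So g(11) = 0.
The value of a disjunctive sum is the nim-sum of the parts.
Combined value = 3 XOR 0 = 3.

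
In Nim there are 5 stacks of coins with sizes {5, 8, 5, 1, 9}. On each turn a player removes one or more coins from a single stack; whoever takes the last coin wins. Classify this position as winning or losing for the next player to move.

Nim-sum: 5 ^ 8 ^ 5 ^ 1 ^ 9 = 0.
The nim-sum is 0, so this is a P-position: the player to move is in a losing position under optimal play.

Losing position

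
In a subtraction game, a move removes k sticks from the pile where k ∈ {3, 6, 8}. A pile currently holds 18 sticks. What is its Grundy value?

2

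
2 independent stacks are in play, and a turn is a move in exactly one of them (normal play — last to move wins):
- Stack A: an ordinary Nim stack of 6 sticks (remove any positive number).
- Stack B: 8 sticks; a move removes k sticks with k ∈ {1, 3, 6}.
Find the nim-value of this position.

4

Stack A is a plain Nim stack of size 6, so its Grundy value is 6.
Build the Grundy sequence for stack B with g(k) = mex{g(k−s) : s ∈ {1, 3, 6}, s ≤ k}:
g(0) = mex{} = 0
g(1) = mex{0} = 1
g(2) = mex{1} = 0
g(3) = mex{0} = 1
g(4) = mex{1} = 0
g(5) = mex{0} = 1
g(6) = mex{0,1} = 2
g(7) = mex{0,1,2} = 3
g(8) = mex{0,1,3} = 2
So g(8) = 2.
The value of a disjunctive sum is the nim-sum of the parts.
Combined value = 6 ⊕ 2 = 4.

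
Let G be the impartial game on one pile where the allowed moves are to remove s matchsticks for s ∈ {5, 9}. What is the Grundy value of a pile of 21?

Grundy values for subtraction set {5, 9}:
k:     0  1  2  3  4  5  6  7  8  9 10 11 12 13 14 15 16 17 18 19 20 21
g(k):  0  0  0  0  0  1  1  1  1  1  2  2  2  2  0  0  0  0  0  1  1  1
So g(21) = 1.

1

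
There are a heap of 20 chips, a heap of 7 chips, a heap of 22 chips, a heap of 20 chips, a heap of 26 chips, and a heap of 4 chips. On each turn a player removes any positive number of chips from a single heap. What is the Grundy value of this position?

15

Nim-sum: 20 XOR 7 XOR 22 XOR 20 XOR 26 XOR 4 = 15.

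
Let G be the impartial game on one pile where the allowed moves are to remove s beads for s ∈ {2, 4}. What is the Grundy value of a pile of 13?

0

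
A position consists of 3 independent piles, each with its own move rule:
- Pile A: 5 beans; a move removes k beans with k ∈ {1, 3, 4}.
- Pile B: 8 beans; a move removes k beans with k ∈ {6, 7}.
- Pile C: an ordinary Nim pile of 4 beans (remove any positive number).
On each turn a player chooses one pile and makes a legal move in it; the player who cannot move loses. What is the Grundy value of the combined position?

Grundy values for pile A (subtraction set {1, 3, 4}):
g(0) = mex{} = 0
g(1) = mex{0} = 1
g(2) = mex{1} = 0
g(3) = mex{0} = 1
g(4) = mex{0,1} = 2
g(5) = mex{0,1,2} = 3
So g(5) = 3.
Grundy values for pile B (subtraction set {6, 7}):
k:     0  1  2  3  4  5  6  7  8
g(k):  0  0  0  0  0  0  1  1  1
So g(8) = 1.
Pile C is a plain Nim pile of size 4, so its Grundy value is 4.
The value of a disjunctive sum is the nim-sum of the parts.
Combined value = 3 XOR 1 XOR 4 = 6.

6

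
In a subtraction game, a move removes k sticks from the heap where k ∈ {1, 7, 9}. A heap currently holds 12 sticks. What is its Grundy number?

0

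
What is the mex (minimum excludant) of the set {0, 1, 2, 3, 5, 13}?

4

The values 0, 1, 2, 3 are all present; 4 is the first non-negative integer missing from the set.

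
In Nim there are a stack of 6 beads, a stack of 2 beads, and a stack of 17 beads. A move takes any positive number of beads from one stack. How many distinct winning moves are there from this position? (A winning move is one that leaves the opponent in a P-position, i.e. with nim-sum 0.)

1

Nim-sum: 6 ^ 2 ^ 17 = 21.
The overall nim-sum is X = 21. A stack of size p has a winning move iff p XOR X < p (reduce it to p XOR X).
  6: 6 XOR 21 = 19 ≥ 6 — no move.
  2: 2 XOR 21 = 23 ≥ 2 — no move.
  17: 17 XOR 21 = 4 < 17 — winning move (to 4).
That gives 1 winning move.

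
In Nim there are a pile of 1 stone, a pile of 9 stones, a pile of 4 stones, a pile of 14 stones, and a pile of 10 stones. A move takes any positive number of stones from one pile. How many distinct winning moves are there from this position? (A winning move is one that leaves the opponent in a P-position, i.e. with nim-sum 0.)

Nim-sum: 1 ^ 9 ^ 4 ^ 14 ^ 10 = 8.
The overall nim-sum is X = 8. A pile of size p has a winning move iff p XOR X < p (reduce it to p XOR X).
  1: 1 XOR 8 = 9 ≥ 1 — no move.
  9: 9 XOR 8 = 1 < 9 — winning move (to 1).
  4: 4 XOR 8 = 12 ≥ 4 — no move.
  14: 14 XOR 8 = 6 < 14 — winning move (to 6).
  10: 10 XOR 8 = 2 < 10 — winning move (to 2).
That gives 3 winning moves.

3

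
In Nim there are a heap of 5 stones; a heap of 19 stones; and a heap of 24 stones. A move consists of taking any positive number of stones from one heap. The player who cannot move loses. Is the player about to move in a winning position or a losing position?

Winning position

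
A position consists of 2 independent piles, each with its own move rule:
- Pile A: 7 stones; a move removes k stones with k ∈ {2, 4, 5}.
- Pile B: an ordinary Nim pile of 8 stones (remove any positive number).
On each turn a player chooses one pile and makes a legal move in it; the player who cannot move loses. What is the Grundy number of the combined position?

Grundy values for pile A (subtraction set {2, 4, 5}):
k:     0  1  2  3  4  5  6  7
g(k):  0  0  1  1  2  2  3  0
So g(7) = 0.
Pile B is a plain Nim pile of size 8, so its Grundy value is 8.
By the Sprague-Grundy theorem, the Grundy value of a sum of independent games is the XOR of the component values.
Combined value = 0 XOR 8 = 8.

8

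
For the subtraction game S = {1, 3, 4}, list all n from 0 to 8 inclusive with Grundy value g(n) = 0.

0, 2, 7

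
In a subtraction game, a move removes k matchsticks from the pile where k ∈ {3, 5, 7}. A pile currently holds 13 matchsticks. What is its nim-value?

1

Compute g(0), g(1), … for moves {3, 5, 7}:
k:     0  1  2  3  4  5  6  7  8  9 10 11 12 13
g(k):  0  0  0  1  1  1  2  2  2  3  0  0  0  1
So g(13) = 1.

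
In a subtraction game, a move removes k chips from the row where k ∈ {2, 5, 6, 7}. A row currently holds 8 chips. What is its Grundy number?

2

Grundy values for subtraction set {2, 5, 6, 7}:
g(0) = mex{} = 0
g(1) = mex{} = 0
g(2) = mex{0} = 1
g(3) = mex{0} = 1
g(4) = mex{1} = 0
g(5) = mex{0,1} = 2
g(6) = mex{0} = 1
g(7) = mex{0,1,2} = 3
g(8) = mex{0,1} = 2
So g(8) = 2.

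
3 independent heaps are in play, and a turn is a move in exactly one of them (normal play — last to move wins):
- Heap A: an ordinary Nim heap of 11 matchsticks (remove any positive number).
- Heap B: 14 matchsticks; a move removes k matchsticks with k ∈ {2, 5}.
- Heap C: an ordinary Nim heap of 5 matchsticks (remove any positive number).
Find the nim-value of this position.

14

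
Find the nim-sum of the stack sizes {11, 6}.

13

Compute the nim-sum pairwise:
11 XOR 6 = 13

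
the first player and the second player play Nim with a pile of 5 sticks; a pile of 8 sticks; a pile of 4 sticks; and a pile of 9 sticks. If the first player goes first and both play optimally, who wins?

the second player wins

Write each in binary and XOR column by column:
  0101  (5)
  1000  (8)
  0100  (4)
  1001  (9)
  ----
  0000  (0)
The nim-sum is 0, so this is a P-position: the player to move is in a losing position under optimal play; the first player is about to move from it and so loses — the second player wins.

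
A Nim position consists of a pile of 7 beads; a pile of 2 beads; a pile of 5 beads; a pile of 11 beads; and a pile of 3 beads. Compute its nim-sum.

In binary:
  0111  (7)
  0010  (2)
  0101  (5)
  1011  (11)
  0011  (3)
  ----
  1000  (8)

8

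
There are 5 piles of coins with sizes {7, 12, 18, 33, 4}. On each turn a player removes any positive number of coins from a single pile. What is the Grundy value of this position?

Nim-sum: 7 ^ 12 ^ 18 ^ 33 ^ 4 = 60.

60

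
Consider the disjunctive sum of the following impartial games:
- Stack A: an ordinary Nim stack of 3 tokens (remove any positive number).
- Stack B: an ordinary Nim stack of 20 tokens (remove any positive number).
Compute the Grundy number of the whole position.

23

Stack A is a plain Nim stack of size 3, so its Grundy value is 3.
Stack B is a plain Nim stack of size 20, so its Grundy value is 20.
The value of a disjunctive sum is the nim-sum of the parts.
Combined value = 3 ⊕ 20 = 23.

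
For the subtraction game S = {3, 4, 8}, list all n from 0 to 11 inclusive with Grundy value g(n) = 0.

0, 1, 2, 7

Compute g(0), g(1), … for moves {3, 4, 8}:
k:     0  1  2  3  4  5  6  7  8  9 10 11
g(k):  0  0  0  1  1  1  2  0  2  3  1  3
The P-positions (g = 0) in 0..11 are 0, 1, 2, 7.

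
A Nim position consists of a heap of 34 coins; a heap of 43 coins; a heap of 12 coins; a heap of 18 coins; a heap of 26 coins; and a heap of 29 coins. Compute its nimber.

16

Nim-sum: 34 XOR 43 XOR 12 XOR 18 XOR 26 XOR 29 = 16.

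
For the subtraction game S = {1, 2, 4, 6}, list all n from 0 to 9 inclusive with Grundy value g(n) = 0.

0, 3, 8

Build the Grundy sequence with g(k) = mex{g(k−s) : s ∈ {1, 2, 4, 6}, s ≤ k}:
k:     0  1  2  3  4  5  6  7  8  9
g(k):  0  1  2  0  1  2  3  4  0  1
The P-positions (g = 0) in 0..9 are 0, 3, 8.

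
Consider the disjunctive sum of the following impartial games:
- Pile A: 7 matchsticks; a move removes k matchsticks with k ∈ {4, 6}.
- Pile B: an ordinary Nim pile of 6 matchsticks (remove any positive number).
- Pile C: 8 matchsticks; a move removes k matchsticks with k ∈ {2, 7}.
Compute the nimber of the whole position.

For pile A, compute g(0), g(1), … with moves {4, 6}:
g(0) = mex{} = 0
g(1) = mex{} = 0
g(2) = mex{} = 0
g(3) = mex{} = 0
g(4) = mex{0} = 1
g(5) = mex{0} = 1
g(6) = mex{0} = 1
g(7) = mex{0} = 1
So g(7) = 1.
Pile B is a plain Nim pile of size 6, so its Grundy value is 6.
Grundy values for pile C (subtraction set {2, 7}):
g(0) = mex{} = 0
g(1) = mex{} = 0
g(2) = mex{0} = 1
g(3) = mex{0} = 1
g(4) = mex{1} = 0
g(5) = mex{1} = 0
g(6) = mex{0} = 1
g(7) = mex{0} = 1
g(8) = mex{0,1} = 2
So g(8) = 2.
The value of a disjunctive sum is the nim-sum of the parts.
Combined value = 1 XOR 6 XOR 2 = 5.

5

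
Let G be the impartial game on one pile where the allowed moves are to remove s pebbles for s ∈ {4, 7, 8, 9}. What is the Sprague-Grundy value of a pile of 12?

3

Build the Grundy sequence with g(k) = mex{g(k−s) : s ∈ {4, 7, 8, 9}, s ≤ k}:
g(0) = mex{} = 0
g(1) = mex{} = 0
g(2) = mex{} = 0
g(3) = mex{} = 0
g(4) = mex{0} = 1
g(5) = mex{0} = 1
g(6) = mex{0} = 1
g(7) = mex{0} = 1
g(8) = mex{0,1} = 2
g(9) = mex{0,1} = 2
g(10) = mex{0,1} = 2
g(11) = mex{0,1} = 2
g(12) = mex{0,1,2} = 3
So g(12) = 3.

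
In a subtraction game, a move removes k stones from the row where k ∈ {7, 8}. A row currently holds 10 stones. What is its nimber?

1

Compute g(0), g(1), … for moves {7, 8}:
g(0) = mex{} = 0
g(1) = mex{} = 0
g(2) = mex{} = 0
g(3) = mex{} = 0
g(4) = mex{} = 0
g(5) = mex{} = 0
g(6) = mex{} = 0
g(7) = mex{0} = 1
g(8) = mex{0} = 1
g(9) = mex{0} = 1
g(10) = mex{0} = 1
So g(10) = 1.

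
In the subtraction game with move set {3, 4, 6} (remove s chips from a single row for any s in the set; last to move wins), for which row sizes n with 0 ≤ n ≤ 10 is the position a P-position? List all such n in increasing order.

0, 1, 2, 9, 10

Build the Grundy sequence with g(k) = mex{g(k−s) : s ∈ {3, 4, 6}, s ≤ k}:
g(0) = mex{} = 0
g(1) = mex{} = 0
g(2) = mex{} = 0
g(3) = mex{0} = 1
g(4) = mex{0} = 1
g(5) = mex{0} = 1
g(6) = mex{0,1} = 2
g(7) = mex{0,1} = 2
g(8) = mex{0,1} = 2
g(9) = mex{1,2} = 0
g(10) = mex{1,2} = 0
The P-positions (g = 0) in 0..10 are 0, 1, 2, 9, 10.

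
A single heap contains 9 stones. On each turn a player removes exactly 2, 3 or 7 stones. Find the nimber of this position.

2

Compute g(0), g(1), … for moves {2, 3, 7}:
g(0) = mex{} = 0
g(1) = mex{} = 0
g(2) = mex{0} = 1
g(3) = mex{0} = 1
g(4) = mex{0,1} = 2
g(5) = mex{1} = 0
g(6) = mex{1,2} = 0
g(7) = mex{0,2} = 1
g(8) = mex{0} = 1
g(9) = mex{0,1} = 2
So g(9) = 2.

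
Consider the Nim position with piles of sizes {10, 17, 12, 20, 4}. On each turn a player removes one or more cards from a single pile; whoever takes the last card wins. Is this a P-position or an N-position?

N-position

Nim-sum: 10 ⊕ 17 ⊕ 12 ⊕ 20 ⊕ 4 = 7.
The nim-sum is 7 ≠ 0, so this is an N-position: the player to move can win.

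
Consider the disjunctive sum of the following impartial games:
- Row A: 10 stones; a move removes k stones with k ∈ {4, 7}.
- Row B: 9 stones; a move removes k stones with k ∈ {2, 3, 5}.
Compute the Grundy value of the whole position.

3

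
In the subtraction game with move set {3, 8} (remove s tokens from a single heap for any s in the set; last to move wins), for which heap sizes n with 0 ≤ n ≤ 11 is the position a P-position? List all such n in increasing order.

0, 1, 2, 6, 7, 11

Build the Grundy sequence with g(k) = mex{g(k−s) : s ∈ {3, 8}, s ≤ k}:
k:     0  1  2  3  4  5  6  7  8  9 10 11
g(k):  0  0  0  1  1  1  0  0  2  1  1  0
The P-positions (g = 0) in 0..11 are 0, 1, 2, 6, 7, 11.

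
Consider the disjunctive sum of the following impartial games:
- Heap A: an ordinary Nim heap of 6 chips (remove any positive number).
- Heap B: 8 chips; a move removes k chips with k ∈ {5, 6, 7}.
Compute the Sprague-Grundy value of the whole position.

7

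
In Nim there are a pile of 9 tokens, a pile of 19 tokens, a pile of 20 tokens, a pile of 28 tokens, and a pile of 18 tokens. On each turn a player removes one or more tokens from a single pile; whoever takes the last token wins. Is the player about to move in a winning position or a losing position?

Losing position

Compute the nim-sum pairwise:
9 ^ 19 = 26
26 ^ 20 = 14
14 ^ 28 = 18
18 ^ 18 = 0
The nim-sum is 0, so this is a P-position: the player to move is in a losing position under optimal play.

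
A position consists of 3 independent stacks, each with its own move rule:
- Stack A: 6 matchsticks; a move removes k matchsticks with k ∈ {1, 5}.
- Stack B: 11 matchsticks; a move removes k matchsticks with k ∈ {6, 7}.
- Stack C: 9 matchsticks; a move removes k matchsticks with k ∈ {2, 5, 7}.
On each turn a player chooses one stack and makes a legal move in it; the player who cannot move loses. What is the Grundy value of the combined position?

3

For stack A, compute g(0), g(1), … with moves {1, 5}:
k:     0  1  2  3  4  5  6
g(k):  0  1  0  1  0  1  0
So g(6) = 0.
Grundy values for stack B (subtraction set {6, 7}):
k:     0  1  2  3  4  5  6  7  8  9 10 11
g(k):  0  0  0  0  0  0  1  1  1  1  1  1
So g(11) = 1.
Grundy values for stack C (subtraction set {2, 5, 7}):
k:     0  1  2  3  4  5  6  7  8  9
g(k):  0  0  1  1  0  2  1  3  2  2
So g(9) = 2.
By the Sprague-Grundy theorem, the Grundy value of a sum of independent games is the XOR of the component values.
Combined value = 0 XOR 1 XOR 2 = 3.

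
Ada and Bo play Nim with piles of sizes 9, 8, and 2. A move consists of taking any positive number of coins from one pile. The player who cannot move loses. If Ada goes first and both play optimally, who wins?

Write each in binary and XOR column by column:
  1001  (9)
  1000  (8)
  0010  (2)
  ----
  0011  (3)
The nim-sum is 3 ≠ 0, so this is an N-position: the player to move can win; Ada has a winning move.

Ada wins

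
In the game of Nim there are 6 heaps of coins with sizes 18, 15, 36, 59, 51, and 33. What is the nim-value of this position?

16

Write each in binary and XOR column by column:
  010010  (18)
  001111  (15)
  100100  (36)
  111011  (59)
  110011  (51)
  100001  (33)
  ------
  010000  (16)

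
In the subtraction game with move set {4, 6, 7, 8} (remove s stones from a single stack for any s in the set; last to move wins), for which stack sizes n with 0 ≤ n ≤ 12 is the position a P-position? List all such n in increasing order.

0, 1, 2, 3, 12

Grundy values for subtraction set {4, 6, 7, 8}:
g(0) = mex{} = 0
g(1) = mex{} = 0
g(2) = mex{} = 0
g(3) = mex{} = 0
g(4) = mex{0} = 1
g(5) = mex{0} = 1
g(6) = mex{0} = 1
g(7) = mex{0} = 1
g(8) = mex{0,1} = 2
g(9) = mex{0,1} = 2
g(10) = mex{0,1} = 2
g(11) = mex{0,1} = 2
g(12) = mex{1,2} = 0
The P-positions (g = 0) in 0..12 are 0, 1, 2, 3, 12.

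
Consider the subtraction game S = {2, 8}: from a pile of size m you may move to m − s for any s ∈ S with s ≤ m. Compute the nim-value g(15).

0

Grundy values for subtraction set {2, 8}:
k:     0  1  2  3  4  5  6  7  8  9 10 11 12 13 14 15
g(k):  0  0  1  1  0  0  1  1  2  2  0  0  1  1  0  0
So g(15) = 0.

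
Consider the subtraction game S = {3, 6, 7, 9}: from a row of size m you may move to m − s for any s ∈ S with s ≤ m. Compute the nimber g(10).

Compute g(0), g(1), … for moves {3, 6, 7, 9}:
g(0) = mex{} = 0
g(1) = mex{} = 0
g(2) = mex{} = 0
g(3) = mex{0} = 1
g(4) = mex{0} = 1
g(5) = mex{0} = 1
g(6) = mex{0,1} = 2
g(7) = mex{0,1} = 2
g(8) = mex{0,1} = 2
g(9) = mex{0,1,2} = 3
g(10) = mex{0,1,2} = 3
So g(10) = 3.

3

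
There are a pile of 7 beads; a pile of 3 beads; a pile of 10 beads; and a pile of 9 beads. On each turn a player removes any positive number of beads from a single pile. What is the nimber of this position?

7

Nim-sum: 7 ^ 3 ^ 10 ^ 9 = 7.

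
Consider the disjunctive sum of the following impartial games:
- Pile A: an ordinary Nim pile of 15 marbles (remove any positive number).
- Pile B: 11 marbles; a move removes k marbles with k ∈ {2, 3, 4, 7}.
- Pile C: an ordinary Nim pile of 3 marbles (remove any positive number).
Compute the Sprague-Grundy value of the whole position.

Pile A is a plain Nim pile of size 15, so its Grundy value is 15.
For pile B, compute g(0), g(1), … with moves {2, 3, 4, 7}:
k:     0  1  2  3  4  5  6  7  8  9 10 11
g(k):  0  0  1  1  2  2  0  3  1  4  2  0
So g(11) = 0.
Pile C is a plain Nim pile of size 3, so its Grundy value is 3.
The value of a disjunctive sum is the nim-sum of the parts.
Combined value = 15 ⊕ 0 ⊕ 3 = 12.

12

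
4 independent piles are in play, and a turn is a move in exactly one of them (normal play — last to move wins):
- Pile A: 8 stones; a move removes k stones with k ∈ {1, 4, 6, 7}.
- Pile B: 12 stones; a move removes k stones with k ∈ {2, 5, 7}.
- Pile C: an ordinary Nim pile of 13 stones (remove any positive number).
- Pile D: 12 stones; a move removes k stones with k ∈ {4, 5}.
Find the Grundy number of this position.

15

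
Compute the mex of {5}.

0 is not in the set, so the mex is 0.

0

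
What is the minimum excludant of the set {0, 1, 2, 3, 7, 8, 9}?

The values 0, 1, 2, 3 are all present; 4 is the first non-negative integer missing from the set.

4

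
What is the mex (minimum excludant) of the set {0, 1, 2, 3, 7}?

The values 0, 1, 2, 3 are all present; 4 is the first non-negative integer missing from the set.

4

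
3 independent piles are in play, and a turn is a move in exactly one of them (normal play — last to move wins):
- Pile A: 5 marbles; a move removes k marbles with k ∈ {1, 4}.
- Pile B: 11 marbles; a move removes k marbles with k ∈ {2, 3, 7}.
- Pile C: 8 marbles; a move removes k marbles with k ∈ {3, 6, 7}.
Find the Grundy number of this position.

2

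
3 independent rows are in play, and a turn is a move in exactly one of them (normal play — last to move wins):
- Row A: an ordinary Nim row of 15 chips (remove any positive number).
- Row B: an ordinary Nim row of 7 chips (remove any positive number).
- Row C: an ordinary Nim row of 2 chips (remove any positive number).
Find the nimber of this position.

10

Row A is a plain Nim row of size 15, so its Grundy value is 15.
Row B is a plain Nim row of size 7, so its Grundy value is 7.
Row C is a plain Nim row of size 2, so its Grundy value is 2.
By the Sprague-Grundy theorem, the Grundy value of a sum of independent games is the XOR of the component values.
Combined value = 15 ⊕ 7 ⊕ 2 = 10.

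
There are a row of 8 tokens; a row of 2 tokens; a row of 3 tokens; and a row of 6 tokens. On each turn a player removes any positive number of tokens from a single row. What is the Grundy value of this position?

15

Compute the nim-sum pairwise:
8 XOR 2 = 10
10 XOR 3 = 9
9 XOR 6 = 15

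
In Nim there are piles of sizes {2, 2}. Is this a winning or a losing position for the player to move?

Nim-sum: 2 ⊕ 2 = 0.
The nim-sum is 0, so this is a P-position: the player to move is in a losing position under optimal play.

Losing position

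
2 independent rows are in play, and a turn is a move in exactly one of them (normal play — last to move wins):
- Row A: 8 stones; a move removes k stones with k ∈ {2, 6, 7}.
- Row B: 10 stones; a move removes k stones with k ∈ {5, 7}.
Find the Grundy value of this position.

0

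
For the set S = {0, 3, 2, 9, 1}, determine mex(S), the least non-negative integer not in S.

The values 0, 1, 2, 3 are all present; 4 is the first non-negative integer missing from the set.

4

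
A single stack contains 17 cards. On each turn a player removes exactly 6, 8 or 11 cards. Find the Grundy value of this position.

0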